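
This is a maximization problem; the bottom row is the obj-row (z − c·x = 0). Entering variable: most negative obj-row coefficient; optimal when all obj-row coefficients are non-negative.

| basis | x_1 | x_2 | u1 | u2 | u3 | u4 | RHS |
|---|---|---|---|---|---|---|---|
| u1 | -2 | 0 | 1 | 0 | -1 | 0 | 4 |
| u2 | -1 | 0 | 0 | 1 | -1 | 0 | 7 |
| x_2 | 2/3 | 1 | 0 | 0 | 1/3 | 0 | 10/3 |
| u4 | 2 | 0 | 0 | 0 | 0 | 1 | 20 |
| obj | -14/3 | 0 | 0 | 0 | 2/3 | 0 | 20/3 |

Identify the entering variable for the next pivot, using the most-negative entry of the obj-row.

Negative obj-row entries: x_1: -14/3.
The most negative is -14/3 in column x_1, so x_1 enters.

x_1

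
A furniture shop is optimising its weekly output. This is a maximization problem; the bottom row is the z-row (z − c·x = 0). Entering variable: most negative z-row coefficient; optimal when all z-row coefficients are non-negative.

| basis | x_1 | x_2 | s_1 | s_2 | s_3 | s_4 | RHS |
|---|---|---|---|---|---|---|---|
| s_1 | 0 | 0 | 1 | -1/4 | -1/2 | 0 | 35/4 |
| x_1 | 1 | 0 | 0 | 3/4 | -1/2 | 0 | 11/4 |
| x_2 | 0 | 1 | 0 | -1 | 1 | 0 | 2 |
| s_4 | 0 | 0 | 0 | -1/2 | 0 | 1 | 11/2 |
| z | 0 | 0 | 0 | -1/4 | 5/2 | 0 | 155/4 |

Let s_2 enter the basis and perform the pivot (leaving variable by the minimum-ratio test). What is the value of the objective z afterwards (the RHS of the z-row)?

119/3

Ratio test on column s_2 — row 1: entry -1/4 ≤ 0; row 2: (11/4)/(3/4) = 11/3; row 3: entry -1 ≤ 0; row 4: entry -1/2 ≤ 0. Minimum is 11/3 at row 2 (x_1 leaves); pivot element 3/4.
Pivot on row 2; the z-row RHS becomes 155/4 − (-1/4)·(11/3) = 119/3.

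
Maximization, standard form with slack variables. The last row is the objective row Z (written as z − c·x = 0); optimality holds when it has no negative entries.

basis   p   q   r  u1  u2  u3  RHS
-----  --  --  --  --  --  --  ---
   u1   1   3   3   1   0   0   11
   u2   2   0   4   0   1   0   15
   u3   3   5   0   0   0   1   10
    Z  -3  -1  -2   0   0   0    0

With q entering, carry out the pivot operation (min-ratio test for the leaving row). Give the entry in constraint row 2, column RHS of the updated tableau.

Ratio test on column q — row 1: 11/3 = 11/3; row 2: entry 0 ≤ 0; row 3: 10/5 = 2. Minimum is 2 at row 3 (u3 leaves); pivot element 5.
Divide row 3 by 5; eliminate column q from the other rows.
Row 2 update in column RHS: 15 − 0·2 = 15.

15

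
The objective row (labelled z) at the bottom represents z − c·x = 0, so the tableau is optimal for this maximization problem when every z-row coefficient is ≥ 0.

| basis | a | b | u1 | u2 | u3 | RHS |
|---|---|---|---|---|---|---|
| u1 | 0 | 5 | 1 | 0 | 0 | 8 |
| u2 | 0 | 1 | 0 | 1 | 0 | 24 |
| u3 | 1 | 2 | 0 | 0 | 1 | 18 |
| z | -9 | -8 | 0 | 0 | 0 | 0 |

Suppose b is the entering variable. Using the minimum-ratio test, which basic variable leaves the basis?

Column b entries and ratios — u1: 8/5 = 8/5; u2: 24/1 = 24; u3: 18/2 = 9.
Smallest ratio is 8/5 in the row of u1, so u1 leaves.

u1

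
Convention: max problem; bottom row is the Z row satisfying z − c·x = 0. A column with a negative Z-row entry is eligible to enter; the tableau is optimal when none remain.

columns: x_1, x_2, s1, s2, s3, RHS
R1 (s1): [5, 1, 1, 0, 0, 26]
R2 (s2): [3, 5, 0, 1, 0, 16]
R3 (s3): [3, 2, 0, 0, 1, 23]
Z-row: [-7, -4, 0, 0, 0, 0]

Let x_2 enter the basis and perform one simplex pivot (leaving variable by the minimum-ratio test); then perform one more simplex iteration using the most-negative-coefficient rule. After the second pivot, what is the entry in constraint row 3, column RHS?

80/11

Ratio test on column x_2 — row 1: 26/1 = 26; row 2: 16/5 = 16/5; row 3: 23/2 = 23/2. Minimum is 16/5 at row 2 (s2 leaves); pivot element 5.
Divide row 2 by 5; eliminate column x_2 from the other rows.
Second iteration: most negative Z-row entry is -23/5 in column x_1, so x_1 enters.
Ratio test on column x_1 — row 1: (114/5)/(22/5) = 57/11; row 2: (16/5)/(3/5) = 16/3; row 3: (83/5)/(9/5) = 83/9. Minimum is 57/11 at row 1 (s1 leaves); pivot element 22/5.
Divide row 1 by 22/5; eliminate column x_1 from the other rows.
After both pivots, the entry at constraint row 3, column RHS is 80/11.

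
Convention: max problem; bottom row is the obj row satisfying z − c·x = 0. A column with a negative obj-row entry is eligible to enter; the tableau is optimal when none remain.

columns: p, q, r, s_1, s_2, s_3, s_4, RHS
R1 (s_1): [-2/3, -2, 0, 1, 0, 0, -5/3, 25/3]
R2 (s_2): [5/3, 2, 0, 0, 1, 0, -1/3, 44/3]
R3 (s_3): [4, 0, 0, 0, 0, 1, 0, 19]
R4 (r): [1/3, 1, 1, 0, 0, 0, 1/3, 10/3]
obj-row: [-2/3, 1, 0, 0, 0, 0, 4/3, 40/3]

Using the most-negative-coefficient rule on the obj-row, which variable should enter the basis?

p

Negative obj-row entries: p: -2/3.
The most negative is -2/3 in column p, so p enters.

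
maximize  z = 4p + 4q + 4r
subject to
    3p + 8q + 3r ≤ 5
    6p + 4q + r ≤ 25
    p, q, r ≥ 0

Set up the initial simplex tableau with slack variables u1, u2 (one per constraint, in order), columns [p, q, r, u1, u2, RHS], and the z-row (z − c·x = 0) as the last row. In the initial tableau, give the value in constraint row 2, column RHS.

The RHS of constraint 2 is b_2 = 25.

25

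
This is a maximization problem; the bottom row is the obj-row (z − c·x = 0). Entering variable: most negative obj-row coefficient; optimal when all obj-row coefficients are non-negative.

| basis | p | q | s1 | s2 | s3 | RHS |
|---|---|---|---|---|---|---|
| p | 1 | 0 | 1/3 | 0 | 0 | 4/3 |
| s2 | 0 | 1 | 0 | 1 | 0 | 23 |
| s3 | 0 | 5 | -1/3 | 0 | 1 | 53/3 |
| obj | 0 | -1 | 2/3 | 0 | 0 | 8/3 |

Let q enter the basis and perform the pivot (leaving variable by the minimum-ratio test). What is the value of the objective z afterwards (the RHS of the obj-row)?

31/5

Ratio test on column q — row 1: entry 0 ≤ 0; row 2: 23/1 = 23; row 3: (53/3)/5 = 53/15. Minimum is 53/15 at row 3 (s3 leaves); pivot element 5.
Pivot on row 3; the obj-row RHS becomes 8/3 − (-1)·(53/15) = 31/5.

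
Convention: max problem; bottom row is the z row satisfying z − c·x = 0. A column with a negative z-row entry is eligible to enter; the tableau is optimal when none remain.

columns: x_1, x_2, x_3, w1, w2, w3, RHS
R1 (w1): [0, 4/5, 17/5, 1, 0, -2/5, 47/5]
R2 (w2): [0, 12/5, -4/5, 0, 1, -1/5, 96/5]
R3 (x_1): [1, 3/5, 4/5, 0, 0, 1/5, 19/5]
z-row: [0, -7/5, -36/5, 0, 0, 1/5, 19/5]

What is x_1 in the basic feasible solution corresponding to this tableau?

x_1 is basic (row 3); its value is the RHS of that row, 19/5.

19/5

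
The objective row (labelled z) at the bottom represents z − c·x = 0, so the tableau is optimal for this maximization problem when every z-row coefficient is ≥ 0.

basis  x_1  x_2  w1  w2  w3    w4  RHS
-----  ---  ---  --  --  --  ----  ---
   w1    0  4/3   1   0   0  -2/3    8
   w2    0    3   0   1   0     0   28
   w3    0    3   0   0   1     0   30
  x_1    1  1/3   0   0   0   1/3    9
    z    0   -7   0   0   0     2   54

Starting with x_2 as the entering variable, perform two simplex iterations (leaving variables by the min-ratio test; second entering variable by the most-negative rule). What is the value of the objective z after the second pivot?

106

Ratio test on column x_2 — row 1: 8/(4/3) = 6; row 2: 28/3 = 28/3; row 3: 30/3 = 10; row 4: 9/(1/3) = 27. Minimum is 6 at row 1 (w1 leaves); pivot element 4/3.
Pivot on row 1; the z-row RHS becomes 54 − (-7)·6 = 96.
Next entering variable (most negative z-row entry -3/2): w4.
Ratio test on column w4 — row 1: entry -1/2 ≤ 0; row 2: 10/(3/2) = 20/3; row 3: 12/(3/2) = 8; row 4: 7/(1/2) = 14. Minimum is 20/3 at row 2 (w2 leaves); pivot element 3/2.
After the second pivot the z-row RHS is 96 − (-3/2)·(20/3) = 106.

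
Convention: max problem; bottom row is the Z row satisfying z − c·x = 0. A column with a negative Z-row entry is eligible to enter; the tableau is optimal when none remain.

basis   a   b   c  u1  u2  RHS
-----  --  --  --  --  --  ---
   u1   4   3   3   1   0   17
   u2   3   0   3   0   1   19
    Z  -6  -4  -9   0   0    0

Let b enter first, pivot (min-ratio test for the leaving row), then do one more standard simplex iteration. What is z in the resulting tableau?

Ratio test on column b — row 1: 17/3 = 17/3; row 2: entry 0 ≤ 0. Minimum is 17/3 at row 1 (u1 leaves); pivot element 3.
Pivot on row 1; the Z-row RHS becomes 0 − (-4)·(17/3) = 68/3.
Next entering variable (most negative Z-row entry -5): c.
Ratio test on column c — row 1: (17/3)/1 = 17/3; row 2: 19/3 = 19/3. Minimum is 17/3 at row 1 (b leaves); pivot element 1.
After the second pivot the Z-row RHS is 68/3 − (-5)·(17/3) = 51.

51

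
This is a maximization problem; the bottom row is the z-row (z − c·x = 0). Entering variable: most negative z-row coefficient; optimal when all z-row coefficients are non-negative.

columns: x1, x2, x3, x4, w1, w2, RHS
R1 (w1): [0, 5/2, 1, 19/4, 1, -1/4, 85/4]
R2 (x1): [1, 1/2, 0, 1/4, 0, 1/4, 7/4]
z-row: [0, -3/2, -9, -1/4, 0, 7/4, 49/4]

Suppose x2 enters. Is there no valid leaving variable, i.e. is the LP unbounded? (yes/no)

no

Column x2 has positive entries in row(s) 1, 2, so the ratio test bounds it — not unbounded.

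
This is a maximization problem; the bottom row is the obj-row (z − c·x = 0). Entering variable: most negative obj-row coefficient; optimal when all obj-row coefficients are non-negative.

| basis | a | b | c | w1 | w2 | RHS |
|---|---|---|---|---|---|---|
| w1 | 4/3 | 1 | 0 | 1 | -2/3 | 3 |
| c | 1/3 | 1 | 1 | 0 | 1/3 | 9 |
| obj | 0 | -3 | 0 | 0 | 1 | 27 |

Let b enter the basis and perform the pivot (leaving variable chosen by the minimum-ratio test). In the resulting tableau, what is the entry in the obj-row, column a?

4

Ratio test on column b — row 1: 3/1 = 3; row 2: 9/1 = 9. Minimum is 3 at row 1 (w1 leaves); pivot element 1.
Divide row 1 by 1; eliminate column b from the other rows.
obj-row update in column a: 0 − (-3)·(4/3) = 4.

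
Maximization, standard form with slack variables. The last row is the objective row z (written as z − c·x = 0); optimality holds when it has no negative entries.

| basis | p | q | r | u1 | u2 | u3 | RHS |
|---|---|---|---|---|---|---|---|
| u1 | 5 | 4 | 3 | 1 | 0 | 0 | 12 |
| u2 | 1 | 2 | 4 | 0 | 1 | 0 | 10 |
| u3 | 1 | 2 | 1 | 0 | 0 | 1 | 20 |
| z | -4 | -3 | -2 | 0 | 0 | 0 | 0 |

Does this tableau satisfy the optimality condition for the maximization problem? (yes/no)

no

The z-row has a negative entry -4 in column p, so it is not optimal.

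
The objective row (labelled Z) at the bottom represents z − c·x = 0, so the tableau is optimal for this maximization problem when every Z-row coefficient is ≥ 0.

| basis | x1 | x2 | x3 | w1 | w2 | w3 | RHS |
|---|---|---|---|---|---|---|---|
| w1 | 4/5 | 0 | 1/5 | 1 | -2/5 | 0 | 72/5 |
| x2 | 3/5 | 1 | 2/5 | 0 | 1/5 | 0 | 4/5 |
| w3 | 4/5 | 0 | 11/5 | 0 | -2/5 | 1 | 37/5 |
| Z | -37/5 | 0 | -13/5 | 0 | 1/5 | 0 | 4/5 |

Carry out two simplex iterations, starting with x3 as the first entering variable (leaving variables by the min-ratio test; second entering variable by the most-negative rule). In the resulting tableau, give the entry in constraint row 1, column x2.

Ratio test on column x3 — row 1: (72/5)/(1/5) = 72; row 2: (4/5)/(2/5) = 2; row 3: (37/5)/(11/5) = 37/11. Minimum is 2 at row 2 (x2 leaves); pivot element 2/5.
Divide row 2 by 2/5; eliminate column x3 from the other rows.
Second iteration: most negative Z-row entry is -7/2 in column x1, so x1 enters.
Ratio test on column x1 — row 1: 14/(1/2) = 28; row 2: 2/(3/2) = 4/3; row 3: entry -5/2 ≤ 0. Minimum is 4/3 at row 2 (x3 leaves); pivot element 3/2.
Divide row 2 by 3/2; eliminate column x1 from the other rows.
After both pivots, the entry at constraint row 1, column x2 is -4/3.

-4/3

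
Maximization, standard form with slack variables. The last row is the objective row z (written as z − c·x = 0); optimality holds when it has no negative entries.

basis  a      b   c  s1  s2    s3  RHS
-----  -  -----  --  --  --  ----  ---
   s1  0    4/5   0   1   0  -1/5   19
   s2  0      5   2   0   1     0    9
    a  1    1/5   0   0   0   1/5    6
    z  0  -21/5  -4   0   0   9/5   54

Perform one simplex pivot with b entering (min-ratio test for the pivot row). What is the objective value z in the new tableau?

Ratio test on column b — row 1: 19/(4/5) = 95/4; row 2: 9/5 = 9/5; row 3: 6/(1/5) = 30. Minimum is 9/5 at row 2 (s2 leaves); pivot element 5.
Pivot on row 2; the z-row RHS becomes 54 − (-21/5)·(9/5) = 1539/25.

1539/25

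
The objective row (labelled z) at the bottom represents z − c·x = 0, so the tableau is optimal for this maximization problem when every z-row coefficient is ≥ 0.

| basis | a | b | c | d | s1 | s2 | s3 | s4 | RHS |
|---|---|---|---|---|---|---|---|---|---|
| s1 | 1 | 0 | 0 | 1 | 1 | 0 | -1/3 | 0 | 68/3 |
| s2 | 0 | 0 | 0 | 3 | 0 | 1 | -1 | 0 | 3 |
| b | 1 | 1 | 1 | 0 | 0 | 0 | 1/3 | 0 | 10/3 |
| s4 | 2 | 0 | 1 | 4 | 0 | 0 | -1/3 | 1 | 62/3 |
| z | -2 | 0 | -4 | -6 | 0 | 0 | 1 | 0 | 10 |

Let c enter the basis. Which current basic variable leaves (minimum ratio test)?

b

Column c entries and ratios — s1: 0 ≤ 0, skip; s2: 0 ≤ 0, skip; b: (10/3)/1 = 10/3; s4: (62/3)/1 = 62/3.
Smallest ratio is 10/3 in the row of b, so b leaves.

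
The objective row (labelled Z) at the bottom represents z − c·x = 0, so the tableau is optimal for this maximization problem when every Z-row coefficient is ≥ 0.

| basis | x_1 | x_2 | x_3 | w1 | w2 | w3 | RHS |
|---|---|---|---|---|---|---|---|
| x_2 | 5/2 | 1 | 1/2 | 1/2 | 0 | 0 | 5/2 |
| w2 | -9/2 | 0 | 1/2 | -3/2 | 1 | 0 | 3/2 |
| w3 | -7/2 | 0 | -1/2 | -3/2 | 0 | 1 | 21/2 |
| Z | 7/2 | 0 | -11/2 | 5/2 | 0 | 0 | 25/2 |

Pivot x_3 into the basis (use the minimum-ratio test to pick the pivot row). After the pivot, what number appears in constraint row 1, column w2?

-1

Ratio test on column x_3 — row 1: (5/2)/(1/2) = 5; row 2: (3/2)/(1/2) = 3; row 3: entry -1/2 ≤ 0. Minimum is 3 at row 2 (w2 leaves); pivot element 1/2.
Divide row 2 by 1/2; eliminate column x_3 from the other rows.
Row 1 update in column w2: 0 − (1/2)·2 = -1.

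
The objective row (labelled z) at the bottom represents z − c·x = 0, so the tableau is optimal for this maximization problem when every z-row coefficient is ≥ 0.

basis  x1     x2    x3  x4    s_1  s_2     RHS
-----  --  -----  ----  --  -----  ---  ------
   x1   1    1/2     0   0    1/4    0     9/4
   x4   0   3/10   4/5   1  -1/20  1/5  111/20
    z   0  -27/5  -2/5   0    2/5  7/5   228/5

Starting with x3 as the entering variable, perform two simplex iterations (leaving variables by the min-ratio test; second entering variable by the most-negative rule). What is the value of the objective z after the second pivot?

72

Ratio test on column x3 — row 1: entry 0 ≤ 0; row 2: (111/20)/(4/5) = 111/16. Minimum is 111/16 at row 2 (x4 leaves); pivot element 4/5.
Pivot on row 2; the z-row RHS becomes 228/5 − (-2/5)·(111/16) = 387/8.
Next entering variable (most negative z-row entry -21/4): x2.
Ratio test on column x2 — row 1: (9/4)/(1/2) = 9/2; row 2: (111/16)/(3/8) = 37/2. Minimum is 9/2 at row 1 (x1 leaves); pivot element 1/2.
After the second pivot the z-row RHS is 387/8 − (-21/4)·(9/2) = 72.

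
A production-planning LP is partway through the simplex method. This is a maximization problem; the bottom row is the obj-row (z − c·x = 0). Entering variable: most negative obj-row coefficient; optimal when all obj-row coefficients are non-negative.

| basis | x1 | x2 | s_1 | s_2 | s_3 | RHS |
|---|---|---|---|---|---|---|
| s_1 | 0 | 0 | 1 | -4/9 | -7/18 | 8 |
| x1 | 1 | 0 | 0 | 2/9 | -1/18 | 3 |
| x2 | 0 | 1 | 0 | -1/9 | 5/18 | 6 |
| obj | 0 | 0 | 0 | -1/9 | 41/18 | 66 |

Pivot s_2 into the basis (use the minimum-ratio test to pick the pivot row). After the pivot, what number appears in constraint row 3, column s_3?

Ratio test on column s_2 — row 1: entry -4/9 ≤ 0; row 2: 3/(2/9) = 27/2; row 3: entry -1/9 ≤ 0. Minimum is 27/2 at row 2 (x1 leaves); pivot element 2/9.
Divide row 2 by 2/9; eliminate column s_2 from the other rows.
Row 3 update in column s_3: 5/18 − (-1/9)·(-1/4) = 1/4.

1/4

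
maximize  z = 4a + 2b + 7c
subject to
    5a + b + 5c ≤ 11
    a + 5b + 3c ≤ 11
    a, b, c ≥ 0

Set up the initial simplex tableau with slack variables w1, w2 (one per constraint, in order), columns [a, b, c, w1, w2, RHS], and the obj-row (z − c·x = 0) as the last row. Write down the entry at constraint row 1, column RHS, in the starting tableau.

11

The RHS of constraint 1 is b_1 = 11.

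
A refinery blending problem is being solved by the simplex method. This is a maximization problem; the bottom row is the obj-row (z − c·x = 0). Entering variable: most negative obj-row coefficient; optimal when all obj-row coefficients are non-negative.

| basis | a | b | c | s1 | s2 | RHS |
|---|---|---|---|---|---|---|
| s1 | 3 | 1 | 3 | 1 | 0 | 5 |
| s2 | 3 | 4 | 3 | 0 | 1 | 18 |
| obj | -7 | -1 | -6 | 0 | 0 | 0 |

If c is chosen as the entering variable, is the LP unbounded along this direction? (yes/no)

no

Column c has positive entries in row(s) 1, 2, so the ratio test bounds it — not unbounded.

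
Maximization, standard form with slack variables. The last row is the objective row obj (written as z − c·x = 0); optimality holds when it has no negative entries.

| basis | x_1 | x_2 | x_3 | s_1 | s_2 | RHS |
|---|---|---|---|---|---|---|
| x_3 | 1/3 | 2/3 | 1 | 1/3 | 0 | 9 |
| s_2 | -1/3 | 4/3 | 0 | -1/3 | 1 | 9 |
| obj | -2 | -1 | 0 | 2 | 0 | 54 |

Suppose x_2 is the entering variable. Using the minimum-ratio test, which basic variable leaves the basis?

s_2

Column x_2 entries and ratios — x_3: 9/(2/3) = 27/2; s_2: 9/(4/3) = 27/4.
Smallest ratio is 27/4 in the row of s_2, so s_2 leaves.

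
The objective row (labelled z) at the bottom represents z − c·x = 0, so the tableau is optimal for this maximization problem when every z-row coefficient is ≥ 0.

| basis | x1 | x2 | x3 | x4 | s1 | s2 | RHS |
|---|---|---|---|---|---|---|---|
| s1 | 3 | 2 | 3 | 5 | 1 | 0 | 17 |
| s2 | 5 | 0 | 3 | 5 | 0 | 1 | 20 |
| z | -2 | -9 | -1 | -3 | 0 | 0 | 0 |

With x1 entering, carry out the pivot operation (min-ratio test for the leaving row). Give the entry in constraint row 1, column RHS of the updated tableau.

5

Ratio test on column x1 — row 1: 17/3 = 17/3; row 2: 20/5 = 4. Minimum is 4 at row 2 (s2 leaves); pivot element 5.
Divide row 2 by 5; eliminate column x1 from the other rows.
Row 1 update in column RHS: 17 − 3·4 = 5.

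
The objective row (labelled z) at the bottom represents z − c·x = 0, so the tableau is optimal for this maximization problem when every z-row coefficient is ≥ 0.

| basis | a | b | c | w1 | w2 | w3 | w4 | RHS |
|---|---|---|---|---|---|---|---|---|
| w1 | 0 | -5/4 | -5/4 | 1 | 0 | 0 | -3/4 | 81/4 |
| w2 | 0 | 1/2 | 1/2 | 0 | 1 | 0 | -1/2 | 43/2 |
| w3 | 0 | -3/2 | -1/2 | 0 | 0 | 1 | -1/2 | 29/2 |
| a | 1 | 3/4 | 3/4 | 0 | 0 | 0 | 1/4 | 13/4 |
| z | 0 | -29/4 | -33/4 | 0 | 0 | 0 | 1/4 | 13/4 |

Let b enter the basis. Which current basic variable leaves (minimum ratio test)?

a

Column b entries and ratios — w1: -5/4 ≤ 0, skip; w2: (43/2)/(1/2) = 43; w3: -3/2 ≤ 0, skip; a: (13/4)/(3/4) = 13/3.
Smallest ratio is 13/3 in the row of a, so a leaves.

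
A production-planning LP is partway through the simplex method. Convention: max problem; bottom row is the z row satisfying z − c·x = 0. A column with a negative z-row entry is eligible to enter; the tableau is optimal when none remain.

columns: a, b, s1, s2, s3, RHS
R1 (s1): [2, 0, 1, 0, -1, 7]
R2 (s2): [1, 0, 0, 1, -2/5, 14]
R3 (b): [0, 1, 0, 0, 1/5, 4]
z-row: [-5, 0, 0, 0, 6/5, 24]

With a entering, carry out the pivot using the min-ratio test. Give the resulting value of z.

83/2

Ratio test on column a — row 1: 7/2 = 7/2; row 2: 14/1 = 14; row 3: entry 0 ≤ 0. Minimum is 7/2 at row 1 (s1 leaves); pivot element 2.
Pivot on row 1; the z-row RHS becomes 24 − (-5)·(7/2) = 83/2.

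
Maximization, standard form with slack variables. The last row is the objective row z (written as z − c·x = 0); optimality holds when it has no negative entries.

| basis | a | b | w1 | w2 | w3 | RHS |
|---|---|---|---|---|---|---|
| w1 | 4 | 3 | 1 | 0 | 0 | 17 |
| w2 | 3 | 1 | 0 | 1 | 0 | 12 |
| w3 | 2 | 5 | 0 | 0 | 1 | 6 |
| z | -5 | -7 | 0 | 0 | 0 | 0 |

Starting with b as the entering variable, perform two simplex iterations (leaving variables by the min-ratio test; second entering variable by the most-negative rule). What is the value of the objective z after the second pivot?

Ratio test on column b — row 1: 17/3 = 17/3; row 2: 12/1 = 12; row 3: 6/5 = 6/5. Minimum is 6/5 at row 3 (w3 leaves); pivot element 5.
Pivot on row 3; the z-row RHS becomes 0 − (-7)·(6/5) = 42/5.
Next entering variable (most negative z-row entry -11/5): a.
Ratio test on column a — row 1: (67/5)/(14/5) = 67/14; row 2: (54/5)/(13/5) = 54/13; row 3: (6/5)/(2/5) = 3. Minimum is 3 at row 3 (b leaves); pivot element 2/5.
After the second pivot the z-row RHS is 42/5 − (-11/5)·3 = 15.

15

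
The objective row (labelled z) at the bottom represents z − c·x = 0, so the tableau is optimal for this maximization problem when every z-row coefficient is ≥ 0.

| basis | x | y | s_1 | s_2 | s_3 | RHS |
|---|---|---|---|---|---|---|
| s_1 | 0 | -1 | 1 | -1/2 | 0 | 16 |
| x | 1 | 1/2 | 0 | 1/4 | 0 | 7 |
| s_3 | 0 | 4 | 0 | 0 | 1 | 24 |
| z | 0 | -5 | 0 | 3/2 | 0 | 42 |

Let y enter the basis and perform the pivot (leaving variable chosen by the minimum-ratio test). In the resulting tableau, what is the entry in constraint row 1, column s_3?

1/4

Ratio test on column y — row 1: entry -1 ≤ 0; row 2: 7/(1/2) = 14; row 3: 24/4 = 6. Minimum is 6 at row 3 (s_3 leaves); pivot element 4.
Divide row 3 by 4; eliminate column y from the other rows.
Row 1 update in column s_3: 0 − (-1)·(1/4) = 1/4.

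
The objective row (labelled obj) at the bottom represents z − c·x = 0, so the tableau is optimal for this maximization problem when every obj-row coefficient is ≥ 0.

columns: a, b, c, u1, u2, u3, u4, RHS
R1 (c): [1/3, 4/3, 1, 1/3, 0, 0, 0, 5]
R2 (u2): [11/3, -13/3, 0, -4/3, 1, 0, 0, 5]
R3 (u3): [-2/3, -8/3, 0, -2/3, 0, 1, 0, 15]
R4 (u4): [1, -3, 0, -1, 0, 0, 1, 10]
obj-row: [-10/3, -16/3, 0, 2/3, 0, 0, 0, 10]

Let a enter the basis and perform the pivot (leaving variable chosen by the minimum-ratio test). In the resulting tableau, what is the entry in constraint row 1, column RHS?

Ratio test on column a — row 1: 5/(1/3) = 15; row 2: 5/(11/3) = 15/11; row 3: entry -2/3 ≤ 0; row 4: 10/1 = 10. Minimum is 15/11 at row 2 (u2 leaves); pivot element 11/3.
Divide row 2 by 11/3; eliminate column a from the other rows.
Row 1 update in column RHS: 5 − (1/3)·(15/11) = 50/11.

50/11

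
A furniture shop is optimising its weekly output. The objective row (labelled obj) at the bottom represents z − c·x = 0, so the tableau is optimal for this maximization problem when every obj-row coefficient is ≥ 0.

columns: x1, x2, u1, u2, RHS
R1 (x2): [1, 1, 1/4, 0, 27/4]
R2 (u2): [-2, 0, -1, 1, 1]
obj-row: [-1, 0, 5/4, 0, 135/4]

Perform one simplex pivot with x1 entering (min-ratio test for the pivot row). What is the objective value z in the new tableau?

Ratio test on column x1 — row 1: (27/4)/1 = 27/4; row 2: entry -2 ≤ 0. Minimum is 27/4 at row 1 (x2 leaves); pivot element 1.
Pivot on row 1; the obj-row RHS becomes 135/4 − (-1)·(27/4) = 81/2.

81/2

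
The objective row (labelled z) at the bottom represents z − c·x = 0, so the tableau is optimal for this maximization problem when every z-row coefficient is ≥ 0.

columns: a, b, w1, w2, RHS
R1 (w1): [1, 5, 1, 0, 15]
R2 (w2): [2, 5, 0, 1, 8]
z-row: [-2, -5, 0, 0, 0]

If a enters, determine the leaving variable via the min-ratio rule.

w2

Column a entries and ratios — w1: 15/1 = 15; w2: 8/2 = 4.
Smallest ratio is 4 in the row of w2, so w2 leaves.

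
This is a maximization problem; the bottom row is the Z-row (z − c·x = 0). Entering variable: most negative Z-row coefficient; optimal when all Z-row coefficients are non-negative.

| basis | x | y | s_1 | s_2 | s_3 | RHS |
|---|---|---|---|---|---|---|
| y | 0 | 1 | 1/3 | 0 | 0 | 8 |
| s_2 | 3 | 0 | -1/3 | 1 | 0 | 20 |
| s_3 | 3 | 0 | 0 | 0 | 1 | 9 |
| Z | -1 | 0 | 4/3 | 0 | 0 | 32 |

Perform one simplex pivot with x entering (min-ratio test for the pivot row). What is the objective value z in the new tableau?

Ratio test on column x — row 1: entry 0 ≤ 0; row 2: 20/3 = 20/3; row 3: 9/3 = 3. Minimum is 3 at row 3 (s_3 leaves); pivot element 3.
Pivot on row 3; the Z-row RHS becomes 32 − (-1)·3 = 35.

35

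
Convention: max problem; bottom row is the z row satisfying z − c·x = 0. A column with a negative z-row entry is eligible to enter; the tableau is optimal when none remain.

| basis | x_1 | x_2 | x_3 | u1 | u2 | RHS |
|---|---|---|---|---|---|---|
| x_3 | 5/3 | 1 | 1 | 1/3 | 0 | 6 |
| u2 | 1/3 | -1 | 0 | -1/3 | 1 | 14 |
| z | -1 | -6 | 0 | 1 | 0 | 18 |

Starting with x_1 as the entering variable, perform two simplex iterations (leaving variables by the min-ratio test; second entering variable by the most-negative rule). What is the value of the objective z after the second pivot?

54

Ratio test on column x_1 — row 1: 6/(5/3) = 18/5; row 2: 14/(1/3) = 42. Minimum is 18/5 at row 1 (x_3 leaves); pivot element 5/3.
Pivot on row 1; the z-row RHS becomes 18 − (-1)·(18/5) = 108/5.
Next entering variable (most negative z-row entry -27/5): x_2.
Ratio test on column x_2 — row 1: (18/5)/(3/5) = 6; row 2: entry -6/5 ≤ 0. Minimum is 6 at row 1 (x_1 leaves); pivot element 3/5.
After the second pivot the z-row RHS is 108/5 − (-27/5)·6 = 54.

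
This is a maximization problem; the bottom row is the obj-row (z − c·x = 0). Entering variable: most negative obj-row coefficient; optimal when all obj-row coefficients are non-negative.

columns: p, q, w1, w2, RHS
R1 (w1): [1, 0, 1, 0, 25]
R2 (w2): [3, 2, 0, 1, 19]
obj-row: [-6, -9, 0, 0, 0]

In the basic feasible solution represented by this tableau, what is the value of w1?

w1 is basic (row 1); its value is the RHS of that row, 25.

25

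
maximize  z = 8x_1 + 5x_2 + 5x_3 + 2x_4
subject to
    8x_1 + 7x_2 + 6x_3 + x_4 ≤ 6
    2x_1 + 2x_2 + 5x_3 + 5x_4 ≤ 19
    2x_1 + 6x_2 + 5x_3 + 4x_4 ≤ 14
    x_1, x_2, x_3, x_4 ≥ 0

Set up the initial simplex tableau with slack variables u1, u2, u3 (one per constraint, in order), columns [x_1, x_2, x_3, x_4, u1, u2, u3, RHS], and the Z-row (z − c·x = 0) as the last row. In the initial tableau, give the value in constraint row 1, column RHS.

6

The RHS of constraint 1 is b_1 = 6.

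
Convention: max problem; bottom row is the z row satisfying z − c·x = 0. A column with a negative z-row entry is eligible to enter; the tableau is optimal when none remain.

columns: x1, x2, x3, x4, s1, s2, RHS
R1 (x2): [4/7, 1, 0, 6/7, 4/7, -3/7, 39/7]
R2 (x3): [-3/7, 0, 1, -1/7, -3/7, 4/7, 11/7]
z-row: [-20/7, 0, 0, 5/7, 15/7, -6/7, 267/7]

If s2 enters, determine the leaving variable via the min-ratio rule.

Column s2 entries and ratios — x2: -3/7 ≤ 0, skip; x3: (11/7)/(4/7) = 11/4.
Smallest ratio is 11/4 in the row of x3, so x3 leaves.

x3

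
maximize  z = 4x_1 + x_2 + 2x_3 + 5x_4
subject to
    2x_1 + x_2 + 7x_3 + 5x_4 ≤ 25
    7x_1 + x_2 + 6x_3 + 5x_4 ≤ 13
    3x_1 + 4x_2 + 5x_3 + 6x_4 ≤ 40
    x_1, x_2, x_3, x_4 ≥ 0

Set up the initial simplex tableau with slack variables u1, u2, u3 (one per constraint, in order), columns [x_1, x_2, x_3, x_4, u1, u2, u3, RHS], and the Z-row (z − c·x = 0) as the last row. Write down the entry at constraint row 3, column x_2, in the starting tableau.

4

Constraint 3 has coefficient 4 on x_2.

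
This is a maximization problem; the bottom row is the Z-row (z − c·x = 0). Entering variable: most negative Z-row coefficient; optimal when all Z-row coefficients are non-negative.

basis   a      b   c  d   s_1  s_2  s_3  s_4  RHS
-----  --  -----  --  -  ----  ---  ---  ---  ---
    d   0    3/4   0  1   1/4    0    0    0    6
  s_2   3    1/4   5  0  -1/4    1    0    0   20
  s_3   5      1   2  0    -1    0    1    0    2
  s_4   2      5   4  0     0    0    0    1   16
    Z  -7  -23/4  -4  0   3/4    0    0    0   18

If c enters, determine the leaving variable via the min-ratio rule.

s_3

Column c entries and ratios — d: 0 ≤ 0, skip; s_2: 20/5 = 4; s_3: 2/2 = 1; s_4: 16/4 = 4.
Smallest ratio is 1 in the row of s_3, so s_3 leaves.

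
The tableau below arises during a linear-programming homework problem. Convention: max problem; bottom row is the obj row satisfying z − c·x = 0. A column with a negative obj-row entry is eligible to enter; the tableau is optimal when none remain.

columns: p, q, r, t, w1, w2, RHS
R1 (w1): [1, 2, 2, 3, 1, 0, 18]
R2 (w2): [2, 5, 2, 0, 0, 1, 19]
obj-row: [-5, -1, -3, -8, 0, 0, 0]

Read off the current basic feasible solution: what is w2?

w2 is basic (row 2); its value is the RHS of that row, 19.

19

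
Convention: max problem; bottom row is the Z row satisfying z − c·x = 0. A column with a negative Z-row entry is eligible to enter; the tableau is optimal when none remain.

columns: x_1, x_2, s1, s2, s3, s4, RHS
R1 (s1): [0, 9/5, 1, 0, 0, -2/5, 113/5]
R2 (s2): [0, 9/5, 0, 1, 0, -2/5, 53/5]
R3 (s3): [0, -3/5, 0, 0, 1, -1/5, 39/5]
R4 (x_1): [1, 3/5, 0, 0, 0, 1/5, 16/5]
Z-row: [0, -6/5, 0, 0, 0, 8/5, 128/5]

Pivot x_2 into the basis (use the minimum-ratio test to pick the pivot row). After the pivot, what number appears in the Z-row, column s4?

Ratio test on column x_2 — row 1: (113/5)/(9/5) = 113/9; row 2: (53/5)/(9/5) = 53/9; row 3: entry -3/5 ≤ 0; row 4: (16/5)/(3/5) = 16/3. Minimum is 16/3 at row 4 (x_1 leaves); pivot element 3/5.
Divide row 4 by 3/5; eliminate column x_2 from the other rows.
Z-row update in column s4: 8/5 − (-6/5)·(1/3) = 2.

2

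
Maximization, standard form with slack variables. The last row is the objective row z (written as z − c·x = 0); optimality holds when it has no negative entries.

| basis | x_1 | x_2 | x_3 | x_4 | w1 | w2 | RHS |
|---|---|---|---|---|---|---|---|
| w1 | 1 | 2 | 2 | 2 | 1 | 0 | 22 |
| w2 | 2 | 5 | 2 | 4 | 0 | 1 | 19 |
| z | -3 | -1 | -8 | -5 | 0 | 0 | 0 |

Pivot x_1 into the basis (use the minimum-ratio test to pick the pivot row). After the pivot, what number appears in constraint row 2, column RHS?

Ratio test on column x_1 — row 1: 22/1 = 22; row 2: 19/2 = 19/2. Minimum is 19/2 at row 2 (w2 leaves); pivot element 2.
Divide row 2 by 2; eliminate column x_1 from the other rows.
In the new row 2, the RHS entry is the old entry divided by the pivot: 19/2 = 19/2.

19/2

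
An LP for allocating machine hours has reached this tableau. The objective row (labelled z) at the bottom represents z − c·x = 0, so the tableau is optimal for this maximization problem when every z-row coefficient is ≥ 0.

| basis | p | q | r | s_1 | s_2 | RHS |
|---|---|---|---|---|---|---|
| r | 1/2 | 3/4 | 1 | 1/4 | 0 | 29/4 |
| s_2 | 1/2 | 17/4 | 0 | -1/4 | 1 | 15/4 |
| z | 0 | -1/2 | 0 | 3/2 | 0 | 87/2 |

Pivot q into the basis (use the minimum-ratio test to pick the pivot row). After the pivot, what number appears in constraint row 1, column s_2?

Ratio test on column q — row 1: (29/4)/(3/4) = 29/3; row 2: (15/4)/(17/4) = 15/17. Minimum is 15/17 at row 2 (s_2 leaves); pivot element 17/4.
Divide row 2 by 17/4; eliminate column q from the other rows.
Row 1 update in column s_2: 0 − (3/4)·(4/17) = -3/17.

-3/17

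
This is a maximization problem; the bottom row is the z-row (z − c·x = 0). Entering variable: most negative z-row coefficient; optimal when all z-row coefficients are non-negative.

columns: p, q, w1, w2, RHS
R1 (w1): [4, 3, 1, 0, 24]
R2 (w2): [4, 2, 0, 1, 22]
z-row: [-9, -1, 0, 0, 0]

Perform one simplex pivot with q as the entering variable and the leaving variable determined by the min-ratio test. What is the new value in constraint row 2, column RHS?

Ratio test on column q — row 1: 24/3 = 8; row 2: 22/2 = 11. Minimum is 8 at row 1 (w1 leaves); pivot element 3.
Divide row 1 by 3; eliminate column q from the other rows.
Row 2 update in column RHS: 22 − 2·8 = 6.

6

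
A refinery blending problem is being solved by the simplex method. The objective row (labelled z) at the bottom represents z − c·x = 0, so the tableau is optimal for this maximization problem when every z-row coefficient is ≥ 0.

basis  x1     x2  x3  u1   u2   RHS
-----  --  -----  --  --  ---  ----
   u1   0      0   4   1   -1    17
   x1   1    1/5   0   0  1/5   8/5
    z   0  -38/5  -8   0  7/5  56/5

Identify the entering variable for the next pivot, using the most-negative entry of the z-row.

x3

Negative z-row entries: x2: -38/5, x3: -8.
The most negative is -8 in column x3, so x3 enters.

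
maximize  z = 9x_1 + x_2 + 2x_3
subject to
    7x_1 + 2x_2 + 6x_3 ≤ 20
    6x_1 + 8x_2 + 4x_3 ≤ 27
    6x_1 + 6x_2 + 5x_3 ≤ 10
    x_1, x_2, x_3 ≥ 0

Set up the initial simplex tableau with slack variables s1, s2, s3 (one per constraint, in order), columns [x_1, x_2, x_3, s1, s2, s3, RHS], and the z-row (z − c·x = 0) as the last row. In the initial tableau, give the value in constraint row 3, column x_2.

6

Constraint 3 has coefficient 6 on x_2.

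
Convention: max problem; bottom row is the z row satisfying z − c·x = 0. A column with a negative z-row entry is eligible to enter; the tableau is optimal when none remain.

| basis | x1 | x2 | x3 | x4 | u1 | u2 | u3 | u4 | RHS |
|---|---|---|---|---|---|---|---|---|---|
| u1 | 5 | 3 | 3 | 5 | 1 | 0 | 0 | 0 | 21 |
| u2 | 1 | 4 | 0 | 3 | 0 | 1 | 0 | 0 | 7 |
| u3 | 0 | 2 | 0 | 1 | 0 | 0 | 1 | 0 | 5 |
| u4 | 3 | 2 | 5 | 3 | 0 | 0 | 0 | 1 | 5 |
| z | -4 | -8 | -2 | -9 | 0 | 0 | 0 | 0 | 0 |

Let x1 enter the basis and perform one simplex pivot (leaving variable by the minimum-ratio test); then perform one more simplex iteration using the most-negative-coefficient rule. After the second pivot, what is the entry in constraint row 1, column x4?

Ratio test on column x1 — row 1: 21/5 = 21/5; row 2: 7/1 = 7; row 3: entry 0 ≤ 0; row 4: 5/3 = 5/3. Minimum is 5/3 at row 4 (u4 leaves); pivot element 3.
Divide row 4 by 3; eliminate column x1 from the other rows.
Second iteration: most negative z-row entry is -16/3 in column x2, so x2 enters.
Ratio test on column x2 — row 1: entry -1/3 ≤ 0; row 2: (16/3)/(10/3) = 8/5; row 3: 5/2 = 5/2; row 4: (5/3)/(2/3) = 5/2. Minimum is 8/5 at row 2 (u2 leaves); pivot element 10/3.
Divide row 2 by 10/3; eliminate column x2 from the other rows.
After both pivots, the entry at constraint row 1, column x4 is 1/5.

1/5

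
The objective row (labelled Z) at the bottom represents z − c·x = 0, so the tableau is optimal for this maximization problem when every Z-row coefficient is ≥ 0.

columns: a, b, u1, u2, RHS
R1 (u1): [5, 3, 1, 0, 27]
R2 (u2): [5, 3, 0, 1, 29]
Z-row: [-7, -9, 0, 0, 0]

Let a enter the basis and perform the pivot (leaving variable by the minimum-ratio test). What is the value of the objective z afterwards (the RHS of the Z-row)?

189/5

Ratio test on column a — row 1: 27/5 = 27/5; row 2: 29/5 = 29/5. Minimum is 27/5 at row 1 (u1 leaves); pivot element 5.
Pivot on row 1; the Z-row RHS becomes 0 − (-7)·(27/5) = 189/5.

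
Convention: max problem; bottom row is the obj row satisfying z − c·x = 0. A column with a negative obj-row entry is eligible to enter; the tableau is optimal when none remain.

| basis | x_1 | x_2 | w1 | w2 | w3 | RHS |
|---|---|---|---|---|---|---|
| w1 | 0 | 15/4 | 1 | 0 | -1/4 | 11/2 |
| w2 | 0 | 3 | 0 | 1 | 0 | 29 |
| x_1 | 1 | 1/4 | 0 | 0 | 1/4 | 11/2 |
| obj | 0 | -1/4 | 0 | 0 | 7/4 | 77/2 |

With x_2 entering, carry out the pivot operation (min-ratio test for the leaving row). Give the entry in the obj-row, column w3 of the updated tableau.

Ratio test on column x_2 — row 1: (11/2)/(15/4) = 22/15; row 2: 29/3 = 29/3; row 3: (11/2)/(1/4) = 22. Minimum is 22/15 at row 1 (w1 leaves); pivot element 15/4.
Divide row 1 by 15/4; eliminate column x_2 from the other rows.
obj-row update in column w3: 7/4 − (-1/4)·(-1/15) = 26/15.

26/15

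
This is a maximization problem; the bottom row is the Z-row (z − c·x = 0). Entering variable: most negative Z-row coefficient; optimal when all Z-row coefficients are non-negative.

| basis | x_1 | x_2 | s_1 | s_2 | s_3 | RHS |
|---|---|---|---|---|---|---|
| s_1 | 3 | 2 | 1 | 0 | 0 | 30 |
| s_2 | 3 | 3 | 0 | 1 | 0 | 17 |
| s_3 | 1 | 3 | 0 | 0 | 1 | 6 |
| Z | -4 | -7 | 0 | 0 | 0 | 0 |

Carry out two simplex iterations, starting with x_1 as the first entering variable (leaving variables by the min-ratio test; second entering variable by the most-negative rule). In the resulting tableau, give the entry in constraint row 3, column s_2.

Ratio test on column x_1 — row 1: 30/3 = 10; row 2: 17/3 = 17/3; row 3: 6/1 = 6. Minimum is 17/3 at row 2 (s_2 leaves); pivot element 3.
Divide row 2 by 3; eliminate column x_1 from the other rows.
Second iteration: most negative Z-row entry is -3 in column x_2, so x_2 enters.
Ratio test on column x_2 — row 1: entry -1 ≤ 0; row 2: (17/3)/1 = 17/3; row 3: (1/3)/2 = 1/6. Minimum is 1/6 at row 3 (s_3 leaves); pivot element 2.
Divide row 3 by 2; eliminate column x_2 from the other rows.
After both pivots, the entry at constraint row 3, column s_2 is -1/6.

-1/6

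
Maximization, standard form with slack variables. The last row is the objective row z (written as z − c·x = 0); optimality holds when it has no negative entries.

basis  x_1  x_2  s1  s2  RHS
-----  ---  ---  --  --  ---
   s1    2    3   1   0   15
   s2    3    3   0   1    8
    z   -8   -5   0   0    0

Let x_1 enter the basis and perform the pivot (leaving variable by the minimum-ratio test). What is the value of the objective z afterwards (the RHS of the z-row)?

Ratio test on column x_1 — row 1: 15/2 = 15/2; row 2: 8/3 = 8/3. Minimum is 8/3 at row 2 (s2 leaves); pivot element 3.
Pivot on row 2; the z-row RHS becomes 0 − (-8)·(8/3) = 64/3.

64/3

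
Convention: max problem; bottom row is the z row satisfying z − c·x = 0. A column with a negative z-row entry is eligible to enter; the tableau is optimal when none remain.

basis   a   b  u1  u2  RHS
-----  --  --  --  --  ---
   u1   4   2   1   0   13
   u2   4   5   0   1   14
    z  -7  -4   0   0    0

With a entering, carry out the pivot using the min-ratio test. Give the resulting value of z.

91/4

Ratio test on column a — row 1: 13/4 = 13/4; row 2: 14/4 = 7/2. Minimum is 13/4 at row 1 (u1 leaves); pivot element 4.
Pivot on row 1; the z-row RHS becomes 0 − (-7)·(13/4) = 91/4.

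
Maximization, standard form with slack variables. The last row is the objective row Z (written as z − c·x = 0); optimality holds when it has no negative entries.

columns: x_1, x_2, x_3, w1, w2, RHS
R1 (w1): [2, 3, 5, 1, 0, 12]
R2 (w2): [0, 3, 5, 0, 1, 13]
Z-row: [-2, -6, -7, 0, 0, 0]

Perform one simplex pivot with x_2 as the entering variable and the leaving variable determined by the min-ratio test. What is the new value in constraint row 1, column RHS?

Ratio test on column x_2 — row 1: 12/3 = 4; row 2: 13/3 = 13/3. Minimum is 4 at row 1 (w1 leaves); pivot element 3.
Divide row 1 by 3; eliminate column x_2 from the other rows.
In the new row 1, the RHS entry is the old entry divided by the pivot: 12/3 = 4.

4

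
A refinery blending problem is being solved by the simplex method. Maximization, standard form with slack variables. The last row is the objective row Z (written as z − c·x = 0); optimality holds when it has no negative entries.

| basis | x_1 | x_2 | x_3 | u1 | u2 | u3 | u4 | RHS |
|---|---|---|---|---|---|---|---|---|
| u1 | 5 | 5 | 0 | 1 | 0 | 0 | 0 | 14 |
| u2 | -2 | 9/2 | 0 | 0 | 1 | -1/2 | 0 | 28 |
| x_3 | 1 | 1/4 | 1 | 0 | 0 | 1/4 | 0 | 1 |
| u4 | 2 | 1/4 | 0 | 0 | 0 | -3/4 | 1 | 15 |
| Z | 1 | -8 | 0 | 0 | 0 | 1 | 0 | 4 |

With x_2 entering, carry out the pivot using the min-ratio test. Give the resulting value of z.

Ratio test on column x_2 — row 1: 14/5 = 14/5; row 2: 28/(9/2) = 56/9; row 3: 1/(1/4) = 4; row 4: 15/(1/4) = 60. Minimum is 14/5 at row 1 (u1 leaves); pivot element 5.
Pivot on row 1; the Z-row RHS becomes 4 − (-8)·(14/5) = 132/5.

132/5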